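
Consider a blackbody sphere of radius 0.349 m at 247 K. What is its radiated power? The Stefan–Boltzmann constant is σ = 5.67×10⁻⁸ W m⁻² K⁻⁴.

A = 4πr² = 4π × (0.349)² = 1.53 m².
P = σAT⁴ = 5.67×10⁻⁸ × 1.53 × (247)⁴ = 5.67×10⁻⁸ × 1.53 × 3.72×10^9.
P = 323 W.

P ≈ 323 W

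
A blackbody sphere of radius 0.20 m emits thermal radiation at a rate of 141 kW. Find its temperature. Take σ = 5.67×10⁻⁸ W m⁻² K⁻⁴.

T ≈ 1490 K

A = 4πr² = 4π × (0.20)² = 0.503 m².
From P = σAT⁴, T = (P / σA)^(1/4) = (1.41×10^5 / (5.67×10⁻⁸ × 0.503))^(1/4).
T = (4.95×10^12)^(1/4) = 1490 K.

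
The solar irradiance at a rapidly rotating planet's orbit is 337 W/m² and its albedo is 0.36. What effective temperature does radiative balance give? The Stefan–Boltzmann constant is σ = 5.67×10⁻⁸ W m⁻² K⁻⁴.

Power absorbed = (1−a)S·πR²; power emitted = 4πR²σT⁴. Equating and cancelling πR²:
T = ((1−a)S / 4σ)^(1/4) = (216 / (4 × 5.67×10⁻⁸))^(1/4) = (9.51×10^8)^(1/4).
T = 176 K.

T ≈ 176 K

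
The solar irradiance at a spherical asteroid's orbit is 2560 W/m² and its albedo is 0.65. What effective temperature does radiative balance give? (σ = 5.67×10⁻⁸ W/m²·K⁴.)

Power absorbed = (1−a)S·πR²; power emitted = 4πR²σT⁴. Equating and cancelling πR²:
T = ((1−a)S / 4σ)^(1/4) = (896 / (4 × 5.67×10⁻⁸))^(1/4) = (3.95×10^9)^(1/4).
T = 251 K.

T ≈ 251 K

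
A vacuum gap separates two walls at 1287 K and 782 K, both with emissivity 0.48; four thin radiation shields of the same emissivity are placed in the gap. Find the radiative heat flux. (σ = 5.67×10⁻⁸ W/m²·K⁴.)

q ≈ 8490 W/m²

Each of the 5 gaps contributes resistance (2/ε − 1) = 2/0.48 − 1 = 3.167; total = 15.83.
q = σ(T₁⁴ − T₂⁴) / 15.83 = 5.67×10⁻⁸ × 2.37×10^12 / 15.83 = 8490 W/m².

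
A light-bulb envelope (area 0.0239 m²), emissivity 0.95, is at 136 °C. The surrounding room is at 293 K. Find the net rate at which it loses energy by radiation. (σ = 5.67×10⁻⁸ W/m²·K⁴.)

Convert: 136 °C = 409 K.
Q = εσA(T⁴ − T_s⁴). T⁴ − T_s⁴ = (409)⁴ − (293)⁴ = 2.80×10^10 − 7.37×10^9 = 2.06×10^10 K⁴.
Q = 0.95 × 5.67×10⁻⁸ × 0.0239 × 2.06×10^10 = 26.5 W.

Q ≈ 26.5 W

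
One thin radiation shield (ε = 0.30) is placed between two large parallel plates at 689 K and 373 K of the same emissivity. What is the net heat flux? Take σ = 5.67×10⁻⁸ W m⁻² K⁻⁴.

q ≈ 1030 W/m²

Each of the 2 gaps contributes resistance (2/ε − 1) = 2/0.30 − 1 = 5.667; total = 11.33.
q = σ(T₁⁴ − T₂⁴) / 11.33 = 5.67×10⁻⁸ × 2.06×10^11 / 11.33 = 1030 W/m².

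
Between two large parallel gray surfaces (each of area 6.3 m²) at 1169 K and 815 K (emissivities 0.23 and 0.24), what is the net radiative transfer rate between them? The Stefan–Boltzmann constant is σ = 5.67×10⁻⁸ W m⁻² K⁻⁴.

For two large parallel gray plates, q = σ(T₁⁴ − T₂⁴) / (1/ε₁ + 1/ε₂ − 1).
1/ε₁ + 1/ε₂ − 1 = 1/0.23 + 1/0.24 − 1 = 7.514.
T₁⁴ − T₂⁴ = 1.87×10^12 − 4.41×10^11 = 1.43×10^12 K⁴.
q = 5.67×10⁻⁸ × 1.43×10^12 / 7.514 = 10800 W/m².
Q = q·A = 10800 × 6.3 = 67800 W.

Q ≈ 67800 W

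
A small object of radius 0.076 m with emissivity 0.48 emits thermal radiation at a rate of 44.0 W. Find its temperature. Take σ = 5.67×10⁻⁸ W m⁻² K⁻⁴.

T ≈ 386 K

A = 4πr² = 4π × (0.076)² = 0.0726 m².
From P = εσAT⁴, T = (P / εσA)^(1/4) = (44.0 / (0.48 × 5.67×10⁻⁸ × 0.0726))^(1/4).
T = (2.23×10^10)^(1/4) = 386 K.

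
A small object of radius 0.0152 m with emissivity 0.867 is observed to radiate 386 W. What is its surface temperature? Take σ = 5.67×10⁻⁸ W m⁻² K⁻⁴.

T ≈ 1280 K

A = 4πr² = 4π × (0.0152)² = 2.90×10^-3 m².
From P = εσAT⁴, T = (P / εσA)^(1/4) = (386 / (0.867 × 5.67×10⁻⁸ × 2.90×10^-3))^(1/4).
T = (2.70×10^12)^(1/4) = 1280 K.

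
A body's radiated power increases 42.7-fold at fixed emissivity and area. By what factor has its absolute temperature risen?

P ∝ T⁴ ⇒ T ∝ P^(1/4), so T scales by (42.7)^(1/4) = 2.56.

factor ≈ 2.56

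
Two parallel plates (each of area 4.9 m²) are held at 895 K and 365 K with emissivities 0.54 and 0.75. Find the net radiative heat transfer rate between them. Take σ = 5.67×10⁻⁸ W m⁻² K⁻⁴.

For two large parallel gray plates, q = σ(T₁⁴ − T₂⁴) / (1/ε₁ + 1/ε₂ − 1).
1/ε₁ + 1/ε₂ − 1 = 1/0.54 + 1/0.75 − 1 = 2.185.
T₁⁴ − T₂⁴ = 6.42×10^11 − 1.77×10^10 = 6.24×10^11 K⁴.
q = 5.67×10⁻⁸ × 6.24×10^11 / 2.185 = 16200 W/m².
Q = q·A = 16200 × 4.9 = 79300 W.

Q ≈ 79300 W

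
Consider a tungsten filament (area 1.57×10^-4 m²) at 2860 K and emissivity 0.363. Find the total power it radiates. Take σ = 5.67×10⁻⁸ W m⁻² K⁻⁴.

P = εσAT⁴ = 0.363 × 5.67×10⁻⁸ × 1.57×10^-4 × (2860)⁴ = 0.363 × 5.67×10⁻⁸ × 1.57×10^-4 × 6.69×10^13.
P = 216 W.

P ≈ 216 W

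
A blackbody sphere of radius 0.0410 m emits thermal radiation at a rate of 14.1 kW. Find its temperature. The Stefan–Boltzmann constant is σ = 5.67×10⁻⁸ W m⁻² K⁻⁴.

A = 4πr² = 4π × (0.0410)² = 0.0211 m².
From P = σAT⁴, T = (P / σA)^(1/4) = (14100 / (5.67×10⁻⁸ × 0.0211))^(1/4).
T = (1.18×10^13)^(1/4) = 1850 K.

T ≈ 1850 K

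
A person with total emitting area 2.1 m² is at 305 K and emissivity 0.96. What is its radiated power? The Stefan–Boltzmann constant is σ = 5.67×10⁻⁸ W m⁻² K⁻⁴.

Stefan–Boltzmann: P = εσAT⁴ = 0.96 × 5.67×10⁻⁸ × 2.10 × (305)⁴ = 0.96 × 5.67×10⁻⁸ × 2.10 × 8.65×10^9.
P = 989 W.

P ≈ 989 W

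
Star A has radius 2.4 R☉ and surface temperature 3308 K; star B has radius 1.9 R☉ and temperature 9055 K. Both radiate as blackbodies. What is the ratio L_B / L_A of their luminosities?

L = 4πR²σT⁴ ∝ R²T⁴, so L_B/L_A = (1.9/2.4)² × (9055/3308)⁴ = 0.627 × 56.1 = 35.2.

L_B/L_A ≈ 35.2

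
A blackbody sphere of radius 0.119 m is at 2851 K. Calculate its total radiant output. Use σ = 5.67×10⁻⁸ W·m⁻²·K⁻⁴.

A = 4πr² = 4π × (0.119)² = 0.178 m².
P = σAT⁴ = 5.67×10⁻⁸ × 0.178 × (2851)⁴ = 5.67×10⁻⁸ × 0.178 × 6.61×10^13.
P = 6.67×10^5 W.

P ≈ 6.67×10^5 W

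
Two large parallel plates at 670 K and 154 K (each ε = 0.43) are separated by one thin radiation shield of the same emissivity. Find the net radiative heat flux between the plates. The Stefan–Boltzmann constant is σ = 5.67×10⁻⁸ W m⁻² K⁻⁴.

Each of the 2 gaps contributes resistance (2/ε − 1) = 2/0.43 − 1 = 3.651; total = 7.302.
q = σ(T₁⁴ − T₂⁴) / 7.302 = 5.67×10⁻⁸ × 2.01×10^11 / 7.302 = 1560 W/m².

q ≈ 1560 W/m²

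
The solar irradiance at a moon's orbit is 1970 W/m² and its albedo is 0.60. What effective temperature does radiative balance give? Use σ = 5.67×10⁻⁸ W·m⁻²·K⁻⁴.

Power absorbed = (1−a)S·πR²; power emitted = 4πR²σT⁴. Equating and cancelling πR²:
T = ((1−a)S / 4σ)^(1/4) = (788 / (4 × 5.67×10⁻⁸))^(1/4) = (3.47×10^9)^(1/4).
T = 243 K.

T ≈ 243 K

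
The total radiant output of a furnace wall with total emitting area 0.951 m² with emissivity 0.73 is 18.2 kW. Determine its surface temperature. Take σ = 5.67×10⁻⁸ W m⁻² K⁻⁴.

T ≈ 825 K

From P = εσAT⁴, T = (P / εσA)^(1/4) = (18200 / (0.73 × 5.67×10⁻⁸ × 0.951))^(1/4).
T = (4.62×10^11)^(1/4) = 825 K.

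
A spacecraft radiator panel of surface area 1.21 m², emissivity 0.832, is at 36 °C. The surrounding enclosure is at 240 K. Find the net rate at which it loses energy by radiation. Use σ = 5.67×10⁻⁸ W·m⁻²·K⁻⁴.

Convert: 36 °C = 309 K.
Q = εσA(T⁴ − T_s⁴). T⁴ − T_s⁴ = (309)⁴ − (240)⁴ = 9.12×10^9 − 3.32×10^9 = 5.80×10^9 K⁴.
Q = 0.832 × 5.67×10⁻⁸ × 1.21 × 5.80×10^9 = 331 W.

Q ≈ 331 W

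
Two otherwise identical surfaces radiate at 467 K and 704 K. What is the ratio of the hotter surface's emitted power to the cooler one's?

P ∝ T⁴, so the ratio is (704/467)⁴ = (1.507)⁴ = 5.16.

ratio ≈ 5.16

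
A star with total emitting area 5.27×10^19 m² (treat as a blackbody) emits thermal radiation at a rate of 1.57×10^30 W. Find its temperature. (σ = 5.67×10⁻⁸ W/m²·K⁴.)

T ≈ 26900 K

From P = σAT⁴, T = (P / σA)^(1/4) = (1.57×10^30 / (5.67×10⁻⁸ × 5.27×10^19))^(1/4).
T = (5.25×10^17)^(1/4) = 26900 K.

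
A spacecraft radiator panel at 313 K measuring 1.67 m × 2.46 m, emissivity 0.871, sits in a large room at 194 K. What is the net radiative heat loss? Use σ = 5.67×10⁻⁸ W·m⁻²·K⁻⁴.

A = 1.67 × 2.46 = 4.11 m².
Q = εσA(T⁴ − T_s⁴). T⁴ − T_s⁴ = (313)⁴ − (194)⁴ = 9.60×10^9 − 1.42×10^9 = 8.18×10^9 K⁴.
Q = 0.871 × 5.67×10⁻⁸ × 4.11 × 8.18×10^9 = 1660 W.

Q ≈ 1660 W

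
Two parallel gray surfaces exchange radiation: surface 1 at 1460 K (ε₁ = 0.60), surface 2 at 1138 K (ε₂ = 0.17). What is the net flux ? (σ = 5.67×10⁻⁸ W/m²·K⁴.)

For two large parallel gray plates, q = σ(T₁⁴ − T₂⁴) / (1/ε₁ + 1/ε₂ − 1).
1/ε₁ + 1/ε₂ − 1 = 1/0.60 + 1/0.17 − 1 = 6.549.
T₁⁴ − T₂⁴ = 4.54×10^12 − 1.68×10^12 = 2.87×10^12 K⁴.
q = 5.67×10⁻⁸ × 2.87×10^12 / 6.549 = 24800 W/m².

q ≈ 24800 W/m²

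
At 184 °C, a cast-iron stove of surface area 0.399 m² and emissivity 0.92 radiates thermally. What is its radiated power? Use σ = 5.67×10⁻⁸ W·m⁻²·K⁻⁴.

P ≈ 908 W

184 °C = 457 K.
P = εσAT⁴ = 0.92 × 5.67×10⁻⁸ × 0.399 × (457)⁴ = 0.92 × 5.67×10⁻⁸ × 0.399 × 4.36×10^10.
P = 908 W.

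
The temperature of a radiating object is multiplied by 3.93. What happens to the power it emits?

P ∝ T⁴, so the power scales as (3.93)⁴ = 239.

factor ≈ 239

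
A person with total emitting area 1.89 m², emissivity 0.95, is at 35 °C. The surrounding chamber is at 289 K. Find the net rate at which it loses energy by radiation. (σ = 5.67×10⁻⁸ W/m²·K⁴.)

Q ≈ 206 W

Convert: 35 °C = 308 K.
Q = εσA(T⁴ − T_s⁴). T⁴ − T_s⁴ = (308)⁴ − (289)⁴ = 9.00×10^9 − 6.98×10^9 = 2.02×10^9 K⁴.
Q = 0.95 × 5.67×10⁻⁸ × 1.89 × 2.02×10^9 = 206 W.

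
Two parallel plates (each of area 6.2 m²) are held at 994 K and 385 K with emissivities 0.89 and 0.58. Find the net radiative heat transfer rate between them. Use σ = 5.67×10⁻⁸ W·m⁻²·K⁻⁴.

Q ≈ 1.82×10^5 W

For two large parallel gray plates, q = σ(T₁⁴ − T₂⁴) / (1/ε₁ + 1/ε₂ − 1).
1/ε₁ + 1/ε₂ − 1 = 1/0.89 + 1/0.58 − 1 = 1.848.
T₁⁴ − T₂⁴ = 9.76×10^11 − 2.20×10^10 = 9.54×10^11 K⁴.
q = 5.67×10⁻⁸ × 9.54×10^11 / 1.848 = 29300 W/m².
Q = q·A = 29300 × 6.2 = 1.82×10^5 W.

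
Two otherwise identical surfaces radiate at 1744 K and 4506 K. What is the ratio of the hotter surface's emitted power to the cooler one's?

P ∝ T⁴, so the ratio is (4506/1744)⁴ = (2.584)⁴ = 44.6.

ratio ≈ 44.6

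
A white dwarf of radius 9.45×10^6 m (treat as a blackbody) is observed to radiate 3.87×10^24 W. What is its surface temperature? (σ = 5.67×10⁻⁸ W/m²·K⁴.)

A = 4πr² = 4π × (9.45×10^6)² = 1.12×10^15 m².
From P = σAT⁴, T = (P / σA)^(1/4) = (3.87×10^24 / (5.67×10⁻⁸ × 1.12×10^15))^(1/4).
T = (6.08×10^16)^(1/4) = 15700 K.

T ≈ 15700 K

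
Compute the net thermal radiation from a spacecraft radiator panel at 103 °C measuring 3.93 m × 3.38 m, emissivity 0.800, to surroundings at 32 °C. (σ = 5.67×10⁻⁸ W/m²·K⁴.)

A = 3.93 × 3.38 = 13.3 m².
Convert: 103 °C = 376 K; 32 °C = 305 K.
Q = εσA(T⁴ − T_s⁴). T⁴ − T_s⁴ = (376)⁴ − (305)⁴ = 2.00×10^10 − 8.65×10^9 = 1.13×10^10 K⁴.
Q = 0.800 × 5.67×10⁻⁸ × 13.3 × 1.13×10^10 = 6830 W.

Q ≈ 6830 W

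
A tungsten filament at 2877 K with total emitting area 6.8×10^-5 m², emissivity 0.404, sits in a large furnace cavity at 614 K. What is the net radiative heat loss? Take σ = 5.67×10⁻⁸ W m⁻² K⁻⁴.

Q ≈ 106 W

Q = εσA(T⁴ − T_s⁴). T⁴ − T_s⁴ = (2877)⁴ − (614)⁴ = 6.85×10^13 − 1.42×10^11 = 6.84×10^13 K⁴.
Q = 0.404 × 5.67×10⁻⁸ × 6.80×10^-5 × 6.84×10^13 = 106 W.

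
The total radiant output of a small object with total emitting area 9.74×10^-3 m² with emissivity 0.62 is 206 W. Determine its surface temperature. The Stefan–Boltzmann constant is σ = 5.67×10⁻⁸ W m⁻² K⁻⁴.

From P = εσAT⁴, T = (P / εσA)^(1/4) = (206 / (0.62 × 5.67×10⁻⁸ × 9.74×10^-3))^(1/4).
T = (6.02×10^11)^(1/4) = 881 K.

T ≈ 881 K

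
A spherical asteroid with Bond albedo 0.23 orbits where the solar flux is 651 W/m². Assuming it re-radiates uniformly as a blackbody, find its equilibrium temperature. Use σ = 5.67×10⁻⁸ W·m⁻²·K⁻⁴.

Power absorbed = (1−a)S·πR²; power emitted = 4πR²σT⁴. Equating and cancelling πR²:
T = ((1−a)S / 4σ)^(1/4) = (501 / (4 × 5.67×10⁻⁸))^(1/4) = (2.21×10^9)^(1/4).
T = 217 K.

T ≈ 217 K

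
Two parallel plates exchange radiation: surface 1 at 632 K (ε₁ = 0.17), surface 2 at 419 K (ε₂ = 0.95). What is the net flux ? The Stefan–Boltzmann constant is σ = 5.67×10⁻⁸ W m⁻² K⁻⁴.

For two large parallel gray plates, q = σ(T₁⁴ − T₂⁴) / (1/ε₁ + 1/ε₂ − 1).
1/ε₁ + 1/ε₂ − 1 = 1/0.17 + 1/0.95 − 1 = 5.935.
T₁⁴ − T₂⁴ = 1.60×10^11 − 3.08×10^10 = 1.29×10^11 K⁴.
q = 5.67×10⁻⁸ × 1.29×10^11 / 5.935 = 1230 W/m².

q ≈ 1230 W/m²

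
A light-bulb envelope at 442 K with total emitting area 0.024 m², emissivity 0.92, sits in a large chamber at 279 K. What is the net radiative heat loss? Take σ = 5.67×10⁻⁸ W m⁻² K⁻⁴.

Q ≈ 40.2 W

Q = εσA(T⁴ − T_s⁴). T⁴ − T_s⁴ = (442)⁴ − (279)⁴ = 3.82×10^10 − 6.06×10^9 = 3.21×10^10 K⁴.
Q = 0.92 × 5.67×10⁻⁸ × 0.0240 × 3.21×10^10 = 40.2 W.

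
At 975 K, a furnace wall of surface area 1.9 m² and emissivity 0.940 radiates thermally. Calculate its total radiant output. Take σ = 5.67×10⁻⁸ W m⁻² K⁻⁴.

P ≈ 91500 W

Stefan–Boltzmann: P = εσAT⁴ = 0.940 × 5.67×10⁻⁸ × 1.90 × (975)⁴ = 0.940 × 5.67×10⁻⁸ × 1.90 × 9.04×10^11.
P = 91500 W.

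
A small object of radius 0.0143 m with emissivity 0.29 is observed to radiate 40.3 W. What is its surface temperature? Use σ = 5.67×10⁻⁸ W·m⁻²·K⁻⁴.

T ≈ 988 K

A = 4πr² = 4π × (0.0143)² = 2.57×10^-3 m².
From P = εσAT⁴, T = (P / εσA)^(1/4) = (40.3 / (0.29 × 5.67×10⁻⁸ × 2.57×10^-3))^(1/4).
T = (9.54×10^11)^(1/4) = 988 K.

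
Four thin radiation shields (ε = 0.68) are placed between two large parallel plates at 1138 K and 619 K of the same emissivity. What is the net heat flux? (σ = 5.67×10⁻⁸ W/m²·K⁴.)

Each of the 5 gaps contributes resistance (2/ε − 1) = 2/0.68 − 1 = 1.941; total = 9.706.
q = σ(T₁⁴ − T₂⁴) / 9.706 = 5.67×10⁻⁸ × 1.53×10^12 / 9.706 = 8940 W/m².

q ≈ 8940 W/m²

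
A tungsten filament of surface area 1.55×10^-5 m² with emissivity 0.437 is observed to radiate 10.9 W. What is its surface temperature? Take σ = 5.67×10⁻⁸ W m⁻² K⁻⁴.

T ≈ 2310 K

From P = εσAT⁴, T = (P / εσA)^(1/4) = (10.9 / (0.437 × 5.67×10⁻⁸ × 1.55×10^-5))^(1/4).
T = (2.84×10^13)^(1/4) = 2310 K.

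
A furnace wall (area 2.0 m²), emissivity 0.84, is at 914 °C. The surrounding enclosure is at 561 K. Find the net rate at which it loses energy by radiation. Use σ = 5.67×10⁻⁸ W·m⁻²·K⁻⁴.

Q ≈ 1.80×10^5 W

Convert: 914 °C = 1187 K.
Q = εσA(T⁴ − T_s⁴). T⁴ − T_s⁴ = (1187)⁴ − (561)⁴ = 1.99×10^12 − 9.90×10^10 = 1.89×10^12 K⁴.
Q = 0.84 × 5.67×10⁻⁸ × 2.00 × 1.89×10^12 = 1.80×10^5 W.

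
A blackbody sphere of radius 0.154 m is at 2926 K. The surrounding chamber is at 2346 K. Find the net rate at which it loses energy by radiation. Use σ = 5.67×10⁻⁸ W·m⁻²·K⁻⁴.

A = 4πr² = 4π × (0.154)² = 0.298 m².
Q = σA(T⁴ − T_s⁴). T⁴ − T_s⁴ = (2926)⁴ − (2346)⁴ = 7.33×10^13 − 3.03×10^13 = 4.30×10^13 K⁴.
Q = 5.67×10⁻⁸ × 0.298 × 4.30×10^13 = 7.27×10^5 W.

Q ≈ 7.27×10^5 W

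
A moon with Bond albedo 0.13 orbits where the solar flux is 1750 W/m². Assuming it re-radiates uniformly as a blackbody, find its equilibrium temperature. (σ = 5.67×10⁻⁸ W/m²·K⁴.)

T ≈ 286 K

Power absorbed = (1−a)S·πR²; power emitted = 4πR²σT⁴. Equating and cancelling πR²:
T = ((1−a)S / 4σ)^(1/4) = (1520 / (4 × 5.67×10⁻⁸))^(1/4) = (6.71×10^9)^(1/4).
T = 286 K.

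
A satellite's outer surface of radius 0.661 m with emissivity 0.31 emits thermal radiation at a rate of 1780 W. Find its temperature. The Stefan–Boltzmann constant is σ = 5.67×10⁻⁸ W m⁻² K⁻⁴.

A = 4πr² = 4π × (0.661)² = 5.49 m².
From P = εσAT⁴, T = (P / εσA)^(1/4) = (1780 / (0.31 × 5.67×10⁻⁸ × 5.49))^(1/4).
T = (1.84×10^10)^(1/4) = 369 K.

T ≈ 369 K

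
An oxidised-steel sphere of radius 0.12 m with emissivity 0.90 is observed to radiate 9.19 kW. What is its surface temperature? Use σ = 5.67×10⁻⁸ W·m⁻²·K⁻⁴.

A = 4πr² = 4π × (0.12)² = 0.181 m².
From P = εσAT⁴, T = (P / εσA)^(1/4) = (9190 / (0.90 × 5.67×10⁻⁸ × 0.181))^(1/4).
T = (9.95×10^11)^(1/4) = 999 K.

T ≈ 999 K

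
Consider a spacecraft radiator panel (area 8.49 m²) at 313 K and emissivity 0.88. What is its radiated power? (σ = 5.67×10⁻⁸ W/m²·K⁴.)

Stefan–Boltzmann: P = εσAT⁴ = 0.88 × 5.67×10⁻⁸ × 8.49 × (313)⁴ = 0.88 × 5.67×10⁻⁸ × 8.49 × 9.60×10^9.
P = 4070 W.

P ≈ 4070 W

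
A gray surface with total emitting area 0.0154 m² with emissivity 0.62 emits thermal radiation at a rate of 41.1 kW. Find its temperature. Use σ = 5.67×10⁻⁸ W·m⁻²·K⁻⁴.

T ≈ 2950 K

From P = εσAT⁴, T = (P / εσA)^(1/4) = (41100 / (0.62 × 5.67×10⁻⁸ × 0.0154))^(1/4).
T = (7.59×10^13)^(1/4) = 2950 K.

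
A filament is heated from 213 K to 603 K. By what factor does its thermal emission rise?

P ∝ T⁴, so the ratio is (603/213)⁴ = (2.831)⁴ = 64.2.

ratio ≈ 64.2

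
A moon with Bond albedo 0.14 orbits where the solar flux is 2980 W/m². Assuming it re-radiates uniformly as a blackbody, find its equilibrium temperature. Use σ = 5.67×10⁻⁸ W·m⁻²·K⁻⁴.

T ≈ 326 K

Power absorbed = (1−a)S·πR²; power emitted = 4πR²σT⁴. Equating and cancelling πR²:
T = ((1−a)S / 4σ)^(1/4) = (2560 / (4 × 5.67×10⁻⁸))^(1/4) = (1.13×10^10)^(1/4).
T = 326 K.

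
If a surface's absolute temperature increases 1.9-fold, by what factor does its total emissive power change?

P ∝ T⁴, so the power scales as (1.9)⁴ = 13.0.

factor ≈ 13.0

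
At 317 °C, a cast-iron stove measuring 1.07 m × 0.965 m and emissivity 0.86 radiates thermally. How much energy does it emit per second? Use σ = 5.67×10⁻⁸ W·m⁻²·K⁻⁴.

A = 1.07 × 0.965 = 1.03 m².
317 °C = 590 K.
Stefan–Boltzmann: P = εσAT⁴ = 0.86 × 5.67×10⁻⁸ × 1.03 × (590)⁴ = 0.86 × 5.67×10⁻⁸ × 1.03 × 1.21×10^11.
P = 6100 W.

P ≈ 6100 W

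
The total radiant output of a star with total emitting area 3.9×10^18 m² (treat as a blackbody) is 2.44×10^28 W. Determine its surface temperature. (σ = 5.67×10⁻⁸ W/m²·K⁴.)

From P = σAT⁴, T = (P / σA)^(1/4) = (2.44×10^28 / (5.67×10⁻⁸ × 3.90×10^18))^(1/4).
T = (1.10×10^17)^(1/4) = 18200 K.

T ≈ 18200 K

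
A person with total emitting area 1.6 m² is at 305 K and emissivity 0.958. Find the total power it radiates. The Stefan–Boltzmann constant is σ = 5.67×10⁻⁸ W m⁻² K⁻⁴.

Stefan–Boltzmann: P = εσAT⁴ = 0.958 × 5.67×10⁻⁸ × 1.60 × (305)⁴ = 0.958 × 5.67×10⁻⁸ × 1.60 × 8.65×10^9.
P = 752 W.

P ≈ 752 W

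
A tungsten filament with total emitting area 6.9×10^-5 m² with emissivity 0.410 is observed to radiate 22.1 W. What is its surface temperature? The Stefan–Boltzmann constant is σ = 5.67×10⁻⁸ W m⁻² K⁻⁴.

T ≈ 1930 K

From P = εσAT⁴, T = (P / εσA)^(1/4) = (22.1 / (0.410 × 5.67×10⁻⁸ × 6.90×10^-5))^(1/4).
T = (1.38×10^13)^(1/4) = 1930 K.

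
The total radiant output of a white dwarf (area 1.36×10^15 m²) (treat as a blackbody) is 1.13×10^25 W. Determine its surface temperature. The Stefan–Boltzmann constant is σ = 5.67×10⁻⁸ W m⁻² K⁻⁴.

From P = σAT⁴, T = (P / σA)^(1/4) = (1.13×10^25 / (5.67×10⁻⁸ × 1.36×10^15))^(1/4).
T = (1.47×10^17)^(1/4) = 19600 K.

T ≈ 19600 K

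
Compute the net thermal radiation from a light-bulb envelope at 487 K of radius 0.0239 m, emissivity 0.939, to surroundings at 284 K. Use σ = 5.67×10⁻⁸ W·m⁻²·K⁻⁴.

A = 4πr² = 4π × (0.0239)² = 7.18×10^-3 m².
Q = εσA(T⁴ − T_s⁴). T⁴ − T_s⁴ = (487)⁴ − (284)⁴ = 5.62×10^10 − 6.51×10^9 = 4.97×10^10 K⁴.
Q = 0.939 × 5.67×10⁻⁸ × 7.18×10^-3 × 4.97×10^10 = 19.0 W.

Q ≈ 19.0 W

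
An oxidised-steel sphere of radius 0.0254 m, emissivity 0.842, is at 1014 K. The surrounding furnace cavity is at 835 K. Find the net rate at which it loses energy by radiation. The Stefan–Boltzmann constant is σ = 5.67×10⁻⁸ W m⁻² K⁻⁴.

Q ≈ 221 W

A = 4πr² = 4π × (0.0254)² = 8.11×10^-3 m².
Q = εσA(T⁴ − T_s⁴). T⁴ − T_s⁴ = (1014)⁴ − (835)⁴ = 1.06×10^12 − 4.86×10^11 = 5.71×10^11 K⁴.
Q = 0.842 × 5.67×10⁻⁸ × 8.11×10^-3 × 5.71×10^11 = 221 W.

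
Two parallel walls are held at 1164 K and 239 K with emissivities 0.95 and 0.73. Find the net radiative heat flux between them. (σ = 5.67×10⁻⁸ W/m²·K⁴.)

For two large parallel gray plates, q = σ(T₁⁴ − T₂⁴) / (1/ε₁ + 1/ε₂ − 1).
1/ε₁ + 1/ε₂ − 1 = 1/0.95 + 1/0.73 − 1 = 1.422.
T₁⁴ − T₂⁴ = 1.84×10^12 − 3.26×10^9 = 1.83×10^12 K⁴.
q = 5.67×10⁻⁸ × 1.83×10^12 / 1.422 = 73000 W/m².

q ≈ 73000 W/m²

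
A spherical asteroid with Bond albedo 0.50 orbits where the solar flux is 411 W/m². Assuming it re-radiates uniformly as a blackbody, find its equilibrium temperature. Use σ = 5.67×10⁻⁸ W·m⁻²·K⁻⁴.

T ≈ 173 K

Power absorbed = (1−a)S·πR²; power emitted = 4πR²σT⁴. Equating and cancelling πR²:
T = ((1−a)S / 4σ)^(1/4) = (206 / (4 × 5.67×10⁻⁸))^(1/4) = (9.06×10^8)^(1/4).
T = 173 K.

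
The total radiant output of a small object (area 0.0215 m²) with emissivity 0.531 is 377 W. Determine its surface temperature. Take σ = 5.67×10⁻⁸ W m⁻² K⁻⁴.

From P = εσAT⁴, T = (P / εσA)^(1/4) = (377 / (0.531 × 5.67×10⁻⁸ × 0.0215))^(1/4).
T = (5.82×10^11)^(1/4) = 874 K.

T ≈ 874 K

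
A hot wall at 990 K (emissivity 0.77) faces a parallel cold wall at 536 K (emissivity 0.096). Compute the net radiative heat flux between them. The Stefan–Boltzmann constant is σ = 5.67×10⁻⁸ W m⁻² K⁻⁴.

q ≈ 4650 W/m²

For two large parallel gray plates, q = σ(T₁⁴ − T₂⁴) / (1/ε₁ + 1/ε₂ − 1).
1/ε₁ + 1/ε₂ − 1 = 1/0.77 + 1/0.096 − 1 = 10.72.
T₁⁴ − T₂⁴ = 9.61×10^11 − 8.25×10^10 = 8.78×10^11 K⁴.
q = 5.67×10⁻⁸ × 8.78×10^11 / 10.72 = 4650 W/m².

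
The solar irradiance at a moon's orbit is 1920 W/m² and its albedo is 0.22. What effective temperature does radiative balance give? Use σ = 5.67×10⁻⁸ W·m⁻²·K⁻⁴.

T ≈ 285 K

Power absorbed = (1−a)S·πR²; power emitted = 4πR²σT⁴. Equating and cancelling πR²:
T = ((1−a)S / 4σ)^(1/4) = (1500 / (4 × 5.67×10⁻⁸))^(1/4) = (6.60×10^9)^(1/4).
T = 285 K.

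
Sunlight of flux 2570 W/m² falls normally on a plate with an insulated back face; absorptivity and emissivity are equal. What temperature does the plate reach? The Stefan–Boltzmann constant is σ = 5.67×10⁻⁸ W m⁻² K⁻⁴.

T ≈ 461 K

Absorbed flux αS = emitted flux εσT⁴ (one radiating face); with α = ε, T = (S/σ)^(1/4).
T = (2570 / 5.67×10⁻⁸)^(1/4) = (4.53×10^10)^(1/4).
T = 461 K.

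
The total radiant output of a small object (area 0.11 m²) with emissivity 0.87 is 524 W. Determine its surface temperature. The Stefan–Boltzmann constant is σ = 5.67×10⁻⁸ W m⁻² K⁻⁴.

T ≈ 557 K

From P = εσAT⁴, T = (P / εσA)^(1/4) = (524 / (0.87 × 5.67×10⁻⁸ × 0.110))^(1/4).
T = (9.66×10^10)^(1/4) = 557 K.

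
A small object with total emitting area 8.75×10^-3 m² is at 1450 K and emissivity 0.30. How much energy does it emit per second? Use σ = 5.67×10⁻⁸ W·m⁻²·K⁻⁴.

P ≈ 658 W

P = εσAT⁴ = 0.30 × 5.67×10⁻⁸ × 8.75×10^-3 × (1450)⁴ = 0.30 × 5.67×10⁻⁸ × 8.75×10^-3 × 4.42×10^12.
P = 658 W.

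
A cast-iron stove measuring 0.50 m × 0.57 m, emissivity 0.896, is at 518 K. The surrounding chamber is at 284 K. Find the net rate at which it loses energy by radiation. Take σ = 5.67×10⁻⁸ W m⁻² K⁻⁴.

Q ≈ 948 W

A = 0.50 × 0.57 = 0.285 m².
Q = εσA(T⁴ − T_s⁴). T⁴ − T_s⁴ = (518)⁴ − (284)⁴ = 7.20×10^10 − 6.51×10^9 = 6.55×10^10 K⁴.
Q = 0.896 × 5.67×10⁻⁸ × 0.285 × 6.55×10^10 = 948 W.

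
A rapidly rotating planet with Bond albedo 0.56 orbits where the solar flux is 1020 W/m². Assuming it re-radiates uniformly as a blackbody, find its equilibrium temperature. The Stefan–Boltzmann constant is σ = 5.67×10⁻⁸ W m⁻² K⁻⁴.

Power absorbed = (1−a)S·πR²; power emitted = 4πR²σT⁴. Equating and cancelling πR²:
T = ((1−a)S / 4σ)^(1/4) = (449 / (4 × 5.67×10⁻⁸))^(1/4) = (1.98×10^9)^(1/4).
T = 211 K.

T ≈ 211 K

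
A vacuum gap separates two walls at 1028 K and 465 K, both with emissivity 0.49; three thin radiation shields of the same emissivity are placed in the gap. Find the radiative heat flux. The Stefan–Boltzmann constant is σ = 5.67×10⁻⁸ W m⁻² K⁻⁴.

q ≈ 4920 W/m²

Each of the 4 gaps contributes resistance (2/ε − 1) = 2/0.49 − 1 = 3.082; total = 12.33.
q = σ(T₁⁴ − T₂⁴) / 12.33 = 5.67×10⁻⁸ × 1.07×10^12 / 12.33 = 4920 W/m².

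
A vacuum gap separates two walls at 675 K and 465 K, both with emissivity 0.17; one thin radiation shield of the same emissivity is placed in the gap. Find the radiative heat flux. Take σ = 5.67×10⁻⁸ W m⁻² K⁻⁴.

Each of the 2 gaps contributes resistance (2/ε − 1) = 2/0.17 − 1 = 10.76; total = 21.53.
q = σ(T₁⁴ − T₂⁴) / 21.53 = 5.67×10⁻⁸ × 1.61×10^11 / 21.53 = 424 W/m².

q ≈ 424 W/m²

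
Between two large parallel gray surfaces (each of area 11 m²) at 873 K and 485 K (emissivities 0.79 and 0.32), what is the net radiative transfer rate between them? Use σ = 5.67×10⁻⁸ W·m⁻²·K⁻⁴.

Q ≈ 96700 W

For two large parallel gray plates, q = σ(T₁⁴ − T₂⁴) / (1/ε₁ + 1/ε₂ − 1).
1/ε₁ + 1/ε₂ − 1 = 1/0.79 + 1/0.32 − 1 = 3.391.
T₁⁴ − T₂⁴ = 5.81×10^11 − 5.53×10^10 = 5.26×10^11 K⁴.
q = 5.67×10⁻⁸ × 5.26×10^11 / 3.391 = 8790 W/m².
Q = q·A = 8790 × 11 = 96700 W.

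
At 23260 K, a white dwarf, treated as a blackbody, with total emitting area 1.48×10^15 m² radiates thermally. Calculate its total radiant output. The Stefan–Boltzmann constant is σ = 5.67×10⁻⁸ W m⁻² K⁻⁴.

P = σAT⁴ = 5.67×10⁻⁸ × 1.48×10^15 × (23260)⁴ = 5.67×10⁻⁸ × 1.48×10^15 × 2.93×10^17.
P = 2.46×10^25 W.

P ≈ 2.46×10^25 W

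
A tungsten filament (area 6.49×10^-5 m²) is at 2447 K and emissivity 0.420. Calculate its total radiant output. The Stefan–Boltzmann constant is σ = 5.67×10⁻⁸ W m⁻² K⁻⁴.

Stefan–Boltzmann: P = εσAT⁴ = 0.420 × 5.67×10⁻⁸ × 6.49×10^-5 × (2447)⁴ = 0.420 × 5.67×10⁻⁸ × 6.49×10^-5 × 3.59×10^13.
P = 55.4 W.

P ≈ 55.4 W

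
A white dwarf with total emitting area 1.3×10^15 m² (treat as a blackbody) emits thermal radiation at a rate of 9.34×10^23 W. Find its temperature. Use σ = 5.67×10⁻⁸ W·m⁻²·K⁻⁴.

T ≈ 10600 K

From P = σAT⁴, T = (P / σA)^(1/4) = (9.34×10^23 / (5.67×10⁻⁸ × 1.30×10^15))^(1/4).
T = (1.27×10^16)^(1/4) = 10600 K.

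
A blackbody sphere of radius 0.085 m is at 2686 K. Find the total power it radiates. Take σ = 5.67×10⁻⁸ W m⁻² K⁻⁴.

P ≈ 2.68×10^5 W

A = 4πr² = 4π × (0.085)² = 0.0908 m².
P = σAT⁴ = 5.67×10⁻⁸ × 0.0908 × (2686)⁴ = 5.67×10⁻⁸ × 0.0908 × 5.21×10^13.
P = 2.68×10^5 W.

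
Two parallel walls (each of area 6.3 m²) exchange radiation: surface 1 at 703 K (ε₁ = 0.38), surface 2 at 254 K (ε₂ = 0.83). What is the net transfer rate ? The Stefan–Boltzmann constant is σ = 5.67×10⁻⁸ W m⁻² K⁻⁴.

Q ≈ 30200 W

For two large parallel gray plates, q = σ(T₁⁴ − T₂⁴) / (1/ε₁ + 1/ε₂ − 1).
1/ε₁ + 1/ε₂ − 1 = 1/0.38 + 1/0.83 − 1 = 2.836.
T₁⁴ − T₂⁴ = 2.44×10^11 − 4.16×10^9 = 2.40×10^11 K⁴.
q = 5.67×10⁻⁸ × 2.40×10^11 / 2.836 = 4800 W/m².
Q = q·A = 4800 × 6.3 = 30200 W.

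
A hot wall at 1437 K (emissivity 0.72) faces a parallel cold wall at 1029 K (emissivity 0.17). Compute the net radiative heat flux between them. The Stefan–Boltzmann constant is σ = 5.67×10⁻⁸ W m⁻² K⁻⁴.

For two large parallel gray plates, q = σ(T₁⁴ − T₂⁴) / (1/ε₁ + 1/ε₂ − 1).
1/ε₁ + 1/ε₂ − 1 = 1/0.72 + 1/0.17 − 1 = 6.271.
T₁⁴ − T₂⁴ = 4.26×10^12 − 1.12×10^12 = 3.14×10^12 K⁴.
q = 5.67×10⁻⁸ × 3.14×10^12 / 6.271 = 28400 W/m².

q ≈ 28400 W/m²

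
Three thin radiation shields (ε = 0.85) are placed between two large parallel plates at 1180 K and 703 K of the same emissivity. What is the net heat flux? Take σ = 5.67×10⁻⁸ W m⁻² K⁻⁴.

q ≈ 17800 W/m²

Each of the 4 gaps contributes resistance (2/ε − 1) = 2/0.85 − 1 = 1.353; total = 5.412.
q = σ(T₁⁴ − T₂⁴) / 5.412 = 5.67×10⁻⁸ × 1.69×10^12 / 5.412 = 17800 W/m².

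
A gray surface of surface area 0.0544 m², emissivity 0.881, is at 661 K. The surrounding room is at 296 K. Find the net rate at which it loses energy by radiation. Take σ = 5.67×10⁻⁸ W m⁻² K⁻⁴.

Q ≈ 498 W

Q = εσA(T⁴ − T_s⁴). T⁴ − T_s⁴ = (661)⁴ − (296)⁴ = 1.91×10^11 − 7.68×10^9 = 1.83×10^11 K⁴.
Q = 0.881 × 5.67×10⁻⁸ × 0.0544 × 1.83×10^11 = 498 W.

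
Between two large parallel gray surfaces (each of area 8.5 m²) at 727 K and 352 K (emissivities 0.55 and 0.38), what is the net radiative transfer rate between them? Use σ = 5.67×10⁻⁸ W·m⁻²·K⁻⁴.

Q ≈ 36900 W

For two large parallel gray plates, q = σ(T₁⁴ − T₂⁴) / (1/ε₁ + 1/ε₂ − 1).
1/ε₁ + 1/ε₂ − 1 = 1/0.55 + 1/0.38 − 1 = 3.450.
T₁⁴ − T₂⁴ = 2.79×10^11 − 1.54×10^10 = 2.64×10^11 K⁴.
q = 5.67×10⁻⁸ × 2.64×10^11 / 3.450 = 4340 W/m².
Q = q·A = 4340 × 8.5 = 36900 W.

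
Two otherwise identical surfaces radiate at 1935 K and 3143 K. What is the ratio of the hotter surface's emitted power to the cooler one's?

ratio ≈ 6.96

P ∝ T⁴, so the ratio is (3143/1935)⁴ = (1.624)⁴ = 6.96.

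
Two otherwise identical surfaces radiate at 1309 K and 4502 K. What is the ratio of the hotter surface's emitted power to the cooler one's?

ratio ≈ 140

P ∝ T⁴, so the ratio is (4502/1309)⁴ = (3.439)⁴ = 140.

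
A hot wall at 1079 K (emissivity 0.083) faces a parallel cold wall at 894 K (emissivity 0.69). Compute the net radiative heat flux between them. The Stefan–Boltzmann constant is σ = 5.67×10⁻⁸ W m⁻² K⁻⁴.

q ≈ 3250 W/m²

For two large parallel gray plates, q = σ(T₁⁴ − T₂⁴) / (1/ε₁ + 1/ε₂ − 1).
1/ε₁ + 1/ε₂ − 1 = 1/0.083 + 1/0.69 − 1 = 12.50.
T₁⁴ − T₂⁴ = 1.36×10^12 − 6.39×10^11 = 7.17×10^11 K⁴.
q = 5.67×10⁻⁸ × 7.17×10^11 / 12.50 = 3250 W/m².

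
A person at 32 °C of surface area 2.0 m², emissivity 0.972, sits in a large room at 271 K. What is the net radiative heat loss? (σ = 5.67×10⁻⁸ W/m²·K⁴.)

Convert: 32 °C = 305 K.
Q = εσA(T⁴ − T_s⁴). T⁴ − T_s⁴ = (305)⁴ − (271)⁴ = 8.65×10^9 − 5.39×10^9 = 3.26×10^9 K⁴.
Q = 0.972 × 5.67×10⁻⁸ × 2.00 × 3.26×10^9 = 359 W.

Q ≈ 359 W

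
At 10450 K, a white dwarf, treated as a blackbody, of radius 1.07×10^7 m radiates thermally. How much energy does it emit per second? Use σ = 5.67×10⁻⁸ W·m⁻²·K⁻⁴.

P ≈ 9.73×10^23 W

A = 4πr² = 4π × (1.07×10^7)² = 1.44×10^15 m².
P = σAT⁴ = 5.67×10⁻⁸ × 1.44×10^15 × (10450)⁴ = 5.67×10⁻⁸ × 1.44×10^15 × 1.19×10^16.
P = 9.73×10^23 W.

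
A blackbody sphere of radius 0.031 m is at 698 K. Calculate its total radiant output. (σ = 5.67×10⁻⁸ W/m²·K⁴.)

P ≈ 163 W

A = 4πr² = 4π × (0.031)² = 0.0121 m².
P = σAT⁴ = 5.67×10⁻⁸ × 0.0121 × (698)⁴ = 5.67×10⁻⁸ × 0.0121 × 2.37×10^11.
P = 163 W.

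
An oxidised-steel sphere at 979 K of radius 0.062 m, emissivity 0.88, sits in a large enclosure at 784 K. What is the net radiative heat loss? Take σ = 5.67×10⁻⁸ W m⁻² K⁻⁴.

Q ≈ 1300 W

A = 4πr² = 4π × (0.062)² = 0.0483 m².
Q = εσA(T⁴ − T_s⁴). T⁴ − T_s⁴ = (979)⁴ − (784)⁴ = 9.19×10^11 − 3.78×10^11 = 5.41×10^11 K⁴.
Q = 0.88 × 5.67×10⁻⁸ × 0.0483 × 5.41×10^11 = 1300 W.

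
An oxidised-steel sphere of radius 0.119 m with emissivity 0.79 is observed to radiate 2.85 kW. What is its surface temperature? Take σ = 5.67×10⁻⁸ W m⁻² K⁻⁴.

T ≈ 773 K

A = 4πr² = 4π × (0.119)² = 0.178 m².
From P = εσAT⁴, T = (P / εσA)^(1/4) = (2850 / (0.79 × 5.67×10⁻⁸ × 0.178))^(1/4).
T = (3.58×10^11)^(1/4) = 773 K.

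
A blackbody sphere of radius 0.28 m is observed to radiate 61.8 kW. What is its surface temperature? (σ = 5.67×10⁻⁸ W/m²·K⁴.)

A = 4πr² = 4π × (0.28)² = 0.985 m².
From P = σAT⁴, T = (P / σA)^(1/4) = (61800 / (5.67×10⁻⁸ × 0.985))^(1/4).
T = (1.11×10^12)^(1/4) = 1030 K.

T ≈ 1030 K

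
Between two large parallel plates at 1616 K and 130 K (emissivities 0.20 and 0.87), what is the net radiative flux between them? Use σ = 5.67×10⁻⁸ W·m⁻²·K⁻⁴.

q ≈ 75100 W/m²

For two large parallel gray plates, q = σ(T₁⁴ − T₂⁴) / (1/ε₁ + 1/ε₂ − 1).
1/ε₁ + 1/ε₂ − 1 = 1/0.20 + 1/0.87 − 1 = 5.149.
T₁⁴ − T₂⁴ = 6.82×10^12 − 2.86×10^8 = 6.82×10^12 K⁴.
q = 5.67×10⁻⁸ × 6.82×10^12 / 5.149 = 75100 W/m².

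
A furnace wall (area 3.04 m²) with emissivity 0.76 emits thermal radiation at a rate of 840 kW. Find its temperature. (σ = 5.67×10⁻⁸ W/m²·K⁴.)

T ≈ 1590 K

From P = εσAT⁴, T = (P / εσA)^(1/4) = (8.40×10^5 / (0.76 × 5.67×10⁻⁸ × 3.04))^(1/4).
T = (6.41×10^12)^(1/4) = 1590 K.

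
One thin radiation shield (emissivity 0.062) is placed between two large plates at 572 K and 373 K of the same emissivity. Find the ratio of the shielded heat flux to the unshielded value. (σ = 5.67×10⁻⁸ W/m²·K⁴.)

With N identical shields there are N+1 = 2 gaps in series, each with the same radiative resistance, so the flux falls to 1/(N+1) of its unshielded value.

ratio ≈ 0.500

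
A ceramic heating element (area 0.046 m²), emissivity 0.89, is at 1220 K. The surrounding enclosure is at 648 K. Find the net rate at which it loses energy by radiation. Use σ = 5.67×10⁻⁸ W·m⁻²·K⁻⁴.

Q ≈ 4730 W

Q = εσA(T⁴ − T_s⁴). T⁴ − T_s⁴ = (1220)⁴ − (648)⁴ = 2.22×10^12 − 1.76×10^11 = 2.04×10^12 K⁴.
Q = 0.89 × 5.67×10⁻⁸ × 0.0460 × 2.04×10^12 = 4730 W.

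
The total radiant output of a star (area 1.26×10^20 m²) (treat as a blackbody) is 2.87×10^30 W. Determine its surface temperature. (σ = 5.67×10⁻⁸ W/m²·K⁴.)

T ≈ 25200 K

From P = σAT⁴, T = (P / σA)^(1/4) = (2.87×10^30 / (5.67×10⁻⁸ × 1.26×10^20))^(1/4).
T = (4.02×10^17)^(1/4) = 25200 K.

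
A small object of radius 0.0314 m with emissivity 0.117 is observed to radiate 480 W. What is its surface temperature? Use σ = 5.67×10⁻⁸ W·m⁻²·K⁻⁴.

T ≈ 1550 K

A = 4πr² = 4π × (0.0314)² = 0.0124 m².
From P = εσAT⁴, T = (P / εσA)^(1/4) = (480 / (0.117 × 5.67×10⁻⁸ × 0.0124))^(1/4).
T = (5.84×10^12)^(1/4) = 1550 K.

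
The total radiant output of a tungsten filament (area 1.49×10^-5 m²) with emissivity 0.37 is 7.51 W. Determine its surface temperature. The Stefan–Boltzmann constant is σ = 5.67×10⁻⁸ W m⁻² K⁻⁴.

From P = εσAT⁴, T = (P / εσA)^(1/4) = (7.51 / (0.37 × 5.67×10⁻⁸ × 1.49×10^-5))^(1/4).
T = (2.40×10^13)^(1/4) = 2210 K.

T ≈ 2210 K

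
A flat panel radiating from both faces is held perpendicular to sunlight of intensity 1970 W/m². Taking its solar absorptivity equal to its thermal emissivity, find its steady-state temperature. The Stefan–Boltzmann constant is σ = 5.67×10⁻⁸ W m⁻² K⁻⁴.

Absorbed flux αS = emitted flux 2εσT⁴ per unit area; with α = ε this gives T = (S/2σ)^(1/4).
T = (1970 / (2 × 5.67×10⁻⁸))^(1/4) = (1.74×10^10)^(1/4).
T = 363 K.

T ≈ 363 K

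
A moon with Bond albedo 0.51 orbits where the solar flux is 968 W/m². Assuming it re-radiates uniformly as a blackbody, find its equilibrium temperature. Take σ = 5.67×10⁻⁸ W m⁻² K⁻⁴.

T ≈ 214 K

Power absorbed = (1−a)S·πR²; power emitted = 4πR²σT⁴. Equating and cancelling πR²:
T = ((1−a)S / 4σ)^(1/4) = (474 / (4 × 5.67×10⁻⁸))^(1/4) = (2.09×10^9)^(1/4).
T = 214 K.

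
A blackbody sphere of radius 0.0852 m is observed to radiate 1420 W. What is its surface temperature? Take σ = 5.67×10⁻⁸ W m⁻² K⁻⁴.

T ≈ 724 K

A = 4πr² = 4π × (0.0852)² = 0.0912 m².
From P = σAT⁴, T = (P / σA)^(1/4) = (1420 / (5.67×10⁻⁸ × 0.0912))^(1/4).
T = (2.75×10^11)^(1/4) = 724 K.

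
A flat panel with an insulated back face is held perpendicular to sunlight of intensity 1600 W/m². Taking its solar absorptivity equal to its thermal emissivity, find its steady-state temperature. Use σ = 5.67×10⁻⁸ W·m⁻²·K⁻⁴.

Absorbed flux αS = emitted flux εσT⁴ (one radiating face); with α = ε, T = (S/σ)^(1/4).
T = (1600 / 5.67×10⁻⁸)^(1/4) = (2.82×10^10)^(1/4).
T = 410 K.

T ≈ 410 K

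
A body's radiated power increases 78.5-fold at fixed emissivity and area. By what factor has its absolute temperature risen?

P ∝ T⁴ ⇒ T ∝ P^(1/4), so T scales by (78.5)^(1/4) = 2.98.

factor ≈ 2.98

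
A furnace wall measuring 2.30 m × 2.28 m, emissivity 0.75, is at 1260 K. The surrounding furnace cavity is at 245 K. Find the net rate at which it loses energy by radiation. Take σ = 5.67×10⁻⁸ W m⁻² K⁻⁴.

Q ≈ 5.61×10^5 W

A = 2.30 × 2.28 = 5.24 m².
Q = εσA(T⁴ − T_s⁴). T⁴ − T_s⁴ = (1260)⁴ − (245)⁴ = 2.52×10^12 − 3.60×10^9 = 2.52×10^12 K⁴.
Q = 0.75 × 5.67×10⁻⁸ × 5.24 × 2.52×10^12 = 5.61×10^5 W.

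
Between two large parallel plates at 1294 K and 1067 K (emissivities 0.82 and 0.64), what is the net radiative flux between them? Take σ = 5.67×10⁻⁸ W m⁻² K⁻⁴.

For two large parallel gray plates, q = σ(T₁⁴ − T₂⁴) / (1/ε₁ + 1/ε₂ − 1).
1/ε₁ + 1/ε₂ − 1 = 1/0.82 + 1/0.64 − 1 = 1.782.
T₁⁴ − T₂⁴ = 2.80×10^12 − 1.30×10^12 = 1.51×10^12 K⁴.
q = 5.67×10⁻⁸ × 1.51×10^12 / 1.782 = 48000 W/m².

q ≈ 48000 W/m²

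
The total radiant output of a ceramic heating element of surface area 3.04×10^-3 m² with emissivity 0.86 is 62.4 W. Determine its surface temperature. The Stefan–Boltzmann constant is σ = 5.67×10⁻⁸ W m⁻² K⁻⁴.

From P = εσAT⁴, T = (P / εσA)^(1/4) = (62.4 / (0.86 × 5.67×10⁻⁸ × 3.04×10^-3))^(1/4).
T = (4.21×10^11)^(1/4) = 805 K.

T ≈ 805 K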